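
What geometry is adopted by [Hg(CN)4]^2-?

Each cyanide is −1; balancing the −2 overall charge requires Hg(II).
Hg sits in group 12, so the d-electron count is 12 − 2 = 10.
With 4 monodentate ligands the coordination number is 4.
A d¹⁰ ion has no crystal-field stabilisation preference between square planar and tetrahedral, so four ligands adopt the sterically favoured tetrahedral geometry.

tetrahedral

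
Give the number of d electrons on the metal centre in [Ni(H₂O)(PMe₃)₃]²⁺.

d8

Summing ligand charges against the +2 overall charge gives an oxidation state of +2 for nickel.
Nickel is a group-10 element; Ni(II) is therefore d⁸.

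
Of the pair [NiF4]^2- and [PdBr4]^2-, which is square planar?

For [NiF4]^2-: Each fluoride is −1; balancing the −2 overall charge requires Ni(II). Ni sits in group 10, so the d-electron count is 10 − 2 = 8. Fluoride is a weak-field ligand. With weak-field ligands the CFSE gain from square planar is small, so a 3d d⁸ ion takes the sterically preferred tetrahedral geometry. → tetrahedral.
For [PdBr4]^2-: Each bromide is −1; balancing the −2 overall charge requires Pd(II). Group 10 minus oxidation state 2 gives a d⁸ configuration. A 4d d⁸ ion has a large crystal-field splitting; square planar leaves the high-energy d_{x²−y²} orbital empty and maximises CFSE. → square planar.

[PdBr4]^2-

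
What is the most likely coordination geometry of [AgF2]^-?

linear

Ligand charges: each fluoride is −1. With an overall charge of −1 the silver centre must be in the +1 oxidation state.
Group 11 minus oxidation state 1 gives a d¹⁰ configuration.
Coordination number: 2.
A d¹⁰ ion with only two ligands adopts a linear arrangement (sp hybridisation; no CFSE preference).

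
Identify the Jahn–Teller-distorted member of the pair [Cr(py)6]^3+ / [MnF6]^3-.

[MnF6]^3-

[Cr(py)6]^3+: Summing ligand charges against the +3 overall charge gives an oxidation state of +3 for chromium. Cr sits in group 6, so the d-electron count is 6 − 3 = 3. The d³ configuration leaves the e_g set evenly filled (or empty) — no strong Jahn–Teller driving force.
[MnF6]^3-: Summing ligand charges against the −3 overall charge gives an oxidation state of +3 for manganese. Mn sits in group 7, so the d-electron count is 7 − 3 = 4. Fluoride is a weak-field ligand for a first-row metal, so the complex is high-spin. The t₂g³e_g¹ (high-spin) configuration has an unevenly filled e_g set; the Jahn–Teller theorem predicts a tetragonal distortion (typically axial elongation) to lift the degeneracy.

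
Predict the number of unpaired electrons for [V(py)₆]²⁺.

Pyridine is neutral; balancing the +2 overall charge requires V(II).
Group 5 minus oxidation state 2 gives a d³ configuration.
In an octahedral field the d³ configuration is t₂g³e_g⁰ (only one arrangement possible), giving 3 unpaired electrons.

3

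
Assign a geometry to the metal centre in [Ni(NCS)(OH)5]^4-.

Ligand charges: each isothiocyanate is −1; each hydroxide is −1. With an overall charge of −4 the nickel centre must be in the +2 oxidation state.
Nickel is a group-10 element; Ni(II) is therefore d⁸.
With 6 monodentate ligands the coordination number is 6.
Six donors around a single metal centre give an octahedral coordination sphere.

octahedral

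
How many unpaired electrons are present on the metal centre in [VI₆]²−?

Each iodide is −1; balancing the −2 overall charge requires V(IV).
V sits in group 5, so the d-electron count is 5 − 4 = 1.
In an octahedral field the d¹ configuration is t₂g¹e_g⁰ (only one arrangement possible), giving 1 unpaired electron.

1 unpaired electron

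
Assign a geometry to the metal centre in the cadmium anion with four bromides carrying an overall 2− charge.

Summing ligand charges against the −2 overall charge gives an oxidation state of +2 for cadmium.
Group 12 minus oxidation state 2 gives a d¹⁰ configuration.
Coordination number: 4.
A d¹⁰ ion has no crystal-field stabilisation preference between square planar and tetrahedral, so four ligands adopt the sterically favoured tetrahedral geometry.

tetrahedral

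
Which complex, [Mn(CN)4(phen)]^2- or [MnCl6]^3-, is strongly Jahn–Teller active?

[MnCl6]^3-

[Mn(CN)4(phen)]^2-: Ligand charges: each cyanide is −1; 1,10-phenanthroline is neutral. With an overall charge of −2 the manganese centre must be in the +2 oxidation state. Manganese is a group-7 element; Mn(II) is therefore d⁵. Cyanide is a strong-field ligand (high in the spectrochemical series) for a first-row metal, so the complex is low-spin. The d⁵ configuration leaves the e_g set evenly filled (or empty) — no strong Jahn–Teller driving force.
[MnCl6]^3-: Summing ligand charges against the −3 overall charge gives an oxidation state of +3 for manganese. Mn sits in group 7, so the d-electron count is 7 − 3 = 4. Chloride is a weak-field ligand for a first-row metal, so the complex is high-spin. The t₂g³e_g¹ (high-spin) configuration has an unevenly filled e_g set; the Jahn–Teller theorem predicts a tetragonal distortion (typically axial elongation) to lift the degeneracy.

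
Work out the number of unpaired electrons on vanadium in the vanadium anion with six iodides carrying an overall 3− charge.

Each iodide is −1; balancing the −3 overall charge requires V(III).
Vanadium is a group-5 element; V(III) is therefore d².
In an octahedral field the d² configuration is t₂g²e_g⁰ (only one arrangement possible), giving 2 unpaired electrons.

2 unpaired electrons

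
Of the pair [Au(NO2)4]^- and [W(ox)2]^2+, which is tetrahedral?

For [Au(NO2)4]^-: Ligand charges: each nitro (N-bound nitrite) is −1. With an overall charge of −1 the gold centre must be in the +3 oxidation state. Gold is a group-11 element; Au(III) is therefore d⁸. A 5d d⁸ ion has a large crystal-field splitting; square planar leaves the high-energy d_{x²−y²} orbital empty and maximises CFSE. → square planar.
For [W(ox)2]^2+: Each oxalate is −2; balancing the +2 overall charge requires W(VI). W sits in group 6, so the d-electron count is 6 − 6 = 0. A d⁰ ion has no crystal-field stabilisation preference between square planar and tetrahedral, so four ligands adopt the sterically favoured tetrahedral geometry. → tetrahedral.

[W(ox)2]^2+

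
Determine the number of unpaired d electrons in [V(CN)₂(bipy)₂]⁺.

Each cyanide is −1; 2,2′-bipyridine is neutral; balancing the +1 overall charge requires V(III).
V sits in group 5, so the d-electron count is 5 − 3 = 2.
Counting donor atoms: 2×cyanide (monodentate) → 2 donors; 2×2,2′-bipyridine (bidentate) → 4 donors. Coordination number = 6.
In an octahedral field the d² configuration is t₂g²e_g⁰ (only one arrangement possible), giving 2 unpaired electrons.

2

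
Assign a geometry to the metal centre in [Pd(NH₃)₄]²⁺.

square planar

Ligand charges: ammonia is neutral. With an overall charge of +2 the palladium centre must be in the +2 oxidation state.
Palladium is a group-10 element; Pd(II) is therefore d⁸.
Coordination number: 4.
A 4d d⁸ ion has a large crystal-field splitting; square planar leaves the high-energy d_{x²−y²} orbital empty and maximises CFSE.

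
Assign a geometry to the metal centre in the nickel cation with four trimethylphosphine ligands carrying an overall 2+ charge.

Trimethylphosphine is neutral; balancing the +2 overall charge requires Ni(II).
Nickel is a group-10 element; Ni(II) is therefore d⁸.
Coordination number: 4.
Trimethylphosphine is a strong-field ligand (high in the spectrochemical series).
A 3d d⁸ ion with strong-field ligands gains enough CFSE to favour square planar over tetrahedral.

square planar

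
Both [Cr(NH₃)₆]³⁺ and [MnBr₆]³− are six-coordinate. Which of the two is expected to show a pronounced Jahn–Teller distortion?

[MnBr₆]³−

[Cr(NH₃)₆]³⁺: Summing ligand charges against the +3 overall charge gives an oxidation state of +3 for chromium. Group 6 minus oxidation state 3 gives a d³ configuration. The d³ configuration leaves the e_g set evenly filled (or empty) — no strong Jahn–Teller driving force.
[MnBr₆]³−: Summing ligand charges against the −3 overall charge gives an oxidation state of +3 for manganese. Mn sits in group 7, so the d-electron count is 7 − 3 = 4. Bromide is a weak-field ligand for a first-row metal, so the complex is high-spin. The t₂g³e_g¹ (high-spin) configuration has an unevenly filled e_g set; the Jahn–Teller theorem predicts a tetragonal distortion (typically axial elongation) to lift the degeneracy.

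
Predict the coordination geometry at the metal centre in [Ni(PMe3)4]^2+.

Summing ligand charges against the +2 overall charge gives an oxidation state of +2 for nickel.
Nickel is a group-10 element; Ni(II) is therefore d⁸.
With 4 monodentate ligands the coordination number is 4.
Trimethylphosphine is a strong-field ligand (high in the spectrochemical series).
A 3d d⁸ ion with strong-field ligands gains enough CFSE to favour square planar over tetrahedral.

square planar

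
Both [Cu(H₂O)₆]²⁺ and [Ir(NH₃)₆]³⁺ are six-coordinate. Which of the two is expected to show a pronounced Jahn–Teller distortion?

[Cu(H₂O)₆]²⁺

[Cu(H₂O)₆]²⁺: Ligand charges: water is neutral. With an overall charge of +2 the copper centre must be in the +2 oxidation state. Group 11 minus oxidation state 2 gives a d⁹ configuration. The t₂g⁶e_g³ configuration has an unevenly filled e_g set; the Jahn–Teller theorem predicts a tetragonal distortion (typically axial elongation) to lift the degeneracy.
[Ir(NH₃)₆]³⁺: Ammonia is neutral; balancing the +3 overall charge requires Ir(III). Iridium is a group-9 element; Ir(III) is therefore d⁶. A 5d ion has a large Δₒ and is invariably low-spin. The d⁶ configuration leaves the e_g set evenly filled (or empty) — no strong Jahn–Teller driving force.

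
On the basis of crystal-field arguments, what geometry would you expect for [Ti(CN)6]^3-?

Ligand charges: each cyanide is −1. With an overall charge of −3 the titanium centre must be in the +3 oxidation state.
Titanium is a group-4 element; Ti(III) is therefore d¹.
Coordination number: 6.
Six donors around a single metal centre give an octahedral coordination sphere.

octahedral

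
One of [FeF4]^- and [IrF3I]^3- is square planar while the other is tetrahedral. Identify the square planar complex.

For [FeF4]^-: Each fluoride is −1; balancing the −1 overall charge requires Fe(III). Iron is a group-8 element; Fe(III) is therefore d⁵. A high-spin d⁵ ion has zero CFSE in either geometry, so four ligands adopt the sterically favoured tetrahedral geometry. → tetrahedral.
For [IrF3I]^3-: Ligand charges: each fluoride is −1; each iodide is −1. With an overall charge of −3 the iridium centre must be in the +1 oxidation state. Iridium is a group-9 element; Ir(I) is therefore d⁸. A 5d d⁸ ion has a large crystal-field splitting; square planar leaves the high-energy d_{x²−y²} orbital empty and maximises CFSE. → square planar.

[IrF3I]^3-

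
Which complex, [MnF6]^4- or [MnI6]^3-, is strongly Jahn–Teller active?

[MnI6]^3-

[MnF6]^4-: Ligand charges: each fluoride is −1. With an overall charge of −4 the manganese centre must be in the +2 oxidation state. Mn sits in group 7, so the d-electron count is 7 − 2 = 5. Fluoride is a weak-field ligand for a first-row metal, so the complex is high-spin. The d⁵ configuration leaves the e_g set evenly filled (or empty) — no strong Jahn–Teller driving force.
[MnI6]^3-: Ligand charges: each iodide is −1. With an overall charge of −3 the manganese centre must be in the +3 oxidation state. Group 7 minus oxidation state 3 gives a d⁴ configuration. Iodide is a weak-field ligand for a first-row metal, so the complex is high-spin. The t₂g³e_g¹ (high-spin) configuration has an unevenly filled e_g set; the Jahn–Teller theorem predicts a tetragonal distortion (typically axial elongation) to lift the degeneracy.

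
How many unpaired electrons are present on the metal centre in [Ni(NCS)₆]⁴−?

Summing ligand charges against the −4 overall charge gives an oxidation state of +2 for nickel.
Group 10 minus oxidation state 2 gives a d⁸ configuration.
In an octahedral field the d⁸ configuration is t₂g⁶e_g² (only one arrangement possible), giving 2 unpaired electrons.

2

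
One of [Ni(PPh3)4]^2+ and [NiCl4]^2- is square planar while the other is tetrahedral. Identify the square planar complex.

[Ni(PPh3)4]^2+

For [Ni(PPh3)4]^2+: Triphenylphosphine is neutral; balancing the +2 overall charge requires Ni(II). Ni sits in group 10, so the d-electron count is 10 − 2 = 8. Triphenylphosphine is a strong-field ligand (high in the spectrochemical series). A 3d d⁸ ion with strong-field ligands gains enough CFSE to favour square planar over tetrahedral. → square planar.
For [NiCl4]^2-: Ligand charges: each chloride is −1. With an overall charge of −2 the nickel centre must be in the +2 oxidation state. Ni sits in group 10, so the d-electron count is 10 − 2 = 8. Chloride is a weak-field ligand. With weak-field ligands the CFSE gain from square planar is small, so a 3d d⁸ ion takes the sterically preferred tetrahedral geometry. → tetrahedral.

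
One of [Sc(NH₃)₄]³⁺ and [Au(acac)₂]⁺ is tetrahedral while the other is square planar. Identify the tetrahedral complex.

For [Sc(NH₃)₄]³⁺: Ammonia is neutral; balancing the +3 overall charge requires Sc(III). Group 3 minus oxidation state 3 gives a d⁰ configuration. A d⁰ ion has no crystal-field stabilisation preference between square planar and tetrahedral, so four ligands adopt the sterically favoured tetrahedral geometry. → tetrahedral.
For [Au(acac)₂]⁺: Ligand charges: each acetylacetonate is −1. With an overall charge of +1 the gold centre must be in the +3 oxidation state. Au sits in group 11, so the d-electron count is 11 − 3 = 8. A 5d d⁸ ion has a large crystal-field splitting; square planar leaves the high-energy d_{x²−y²} orbital empty and maximises CFSE. → square planar.

[Sc(NH₃)₄]³⁺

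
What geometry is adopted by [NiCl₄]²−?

tetrahedral

Summing ligand charges against the −2 overall charge gives an oxidation state of +2 for nickel.
Ni sits in group 10, so the d-electron count is 10 − 2 = 8.
With 4 monodentate ligands the coordination number is 4.
Chloride is a weak-field ligand.
With weak-field ligands the CFSE gain from square planar is small, so a 3d d⁸ ion takes the sterically preferred tetrahedral geometry.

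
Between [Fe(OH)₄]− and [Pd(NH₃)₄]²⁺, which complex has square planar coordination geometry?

[Pd(NH₃)₄]²⁺

For [Fe(OH)₄]−: Each hydroxide is −1; balancing the −1 overall charge requires Fe(III). Iron is a group-8 element; Fe(III) is therefore d⁵. A high-spin d⁵ ion has zero CFSE in either geometry, so four ligands adopt the sterically favoured tetrahedral geometry. → tetrahedral.
For [Pd(NH₃)₄]²⁺: Summing ligand charges against the +2 overall charge gives an oxidation state of +2 for palladium. Palladium is a group-10 element; Pd(II) is therefore d⁸. A 4d d⁸ ion has a large crystal-field splitting; square planar leaves the high-energy d_{x²−y²} orbital empty and maximises CFSE. → square planar.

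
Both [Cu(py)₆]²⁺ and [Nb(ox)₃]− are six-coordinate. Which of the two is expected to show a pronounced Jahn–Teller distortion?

[Cu(py)₆]²⁺

[Cu(py)₆]²⁺: Pyridine is neutral; balancing the +2 overall charge requires Cu(II). Group 11 minus oxidation state 2 gives a d⁹ configuration. The t₂g⁶e_g³ configuration has an unevenly filled e_g set; the Jahn–Teller theorem predicts a tetragonal distortion (typically axial elongation) to lift the degeneracy.
[Nb(ox)₃]−: Summing ligand charges against the −1 overall charge gives an oxidation state of +5 for niobium. Nb sits in group 5, so the d-electron count is 5 − 5 = 0. The d⁰ configuration leaves the e_g set evenly filled (or empty) — no strong Jahn–Teller driving force.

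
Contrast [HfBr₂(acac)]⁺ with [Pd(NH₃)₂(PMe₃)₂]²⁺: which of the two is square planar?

For [HfBr₂(acac)]⁺: Each bromide is −1; each acetylacetonate is −1; balancing the +1 overall charge requires Hf(IV). Group 4 minus oxidation state 4 gives a d⁰ configuration. A d⁰ ion has no crystal-field stabilisation preference between square planar and tetrahedral, so four ligands adopt the sterically favoured tetrahedral geometry. → tetrahedral.
For [Pd(NH₃)₂(PMe₃)₂]²⁺: Ligand charges: ammonia is neutral; trimethylphosphine is neutral. With an overall charge of +2 the palladium centre must be in the +2 oxidation state. Pd sits in group 10, so the d-electron count is 10 − 2 = 8. A 4d d⁸ ion has a large crystal-field splitting; square planar leaves the high-energy d_{x²−y²} orbital empty and maximises CFSE. → square planar.

[Pd(NH₃)₂(PMe₃)₂]²⁺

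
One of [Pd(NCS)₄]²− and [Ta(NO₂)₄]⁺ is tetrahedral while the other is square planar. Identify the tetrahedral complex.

[Ta(NO₂)₄]⁺

For [Pd(NCS)₄]²−: Summing ligand charges against the −2 overall charge gives an oxidation state of +2 for palladium. Palladium is a group-10 element; Pd(II) is therefore d⁸. A 4d d⁸ ion has a large crystal-field splitting; square planar leaves the high-energy d_{x²−y²} orbital empty and maximises CFSE. → square planar.
For [Ta(NO₂)₄]⁺: Ligand charges: each nitro (N-bound nitrite) is −1. With an overall charge of +1 the tantalum centre must be in the +5 oxidation state. Tantalum is a group-5 element; Ta(V) is therefore d⁰. A d⁰ ion has no crystal-field stabilisation preference between square planar and tetrahedral, so four ligands adopt the sterically favoured tetrahedral geometry. → tetrahedral.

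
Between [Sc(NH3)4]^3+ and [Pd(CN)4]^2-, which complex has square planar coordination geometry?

For [Sc(NH3)4]^3+: Ammonia is neutral; balancing the +3 overall charge requires Sc(III). Group 3 minus oxidation state 3 gives a d⁰ configuration. A d⁰ ion has no crystal-field stabilisation preference between square planar and tetrahedral, so four ligands adopt the sterically favoured tetrahedral geometry. → tetrahedral.
For [Pd(CN)4]^2-: Each cyanide is −1; balancing the −2 overall charge requires Pd(II). Group 10 minus oxidation state 2 gives a d⁸ configuration. A 4d d⁸ ion has a large crystal-field splitting; square planar leaves the high-energy d_{x²−y²} orbital empty and maximises CFSE. → square planar.

[Pd(CN)4]^2-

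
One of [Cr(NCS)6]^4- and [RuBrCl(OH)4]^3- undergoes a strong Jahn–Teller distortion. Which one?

[Cr(NCS)6]^4-

[Cr(NCS)6]^4-: Each isothiocyanate is −1; balancing the −4 overall charge requires Cr(II). Cr sits in group 6, so the d-electron count is 6 − 2 = 4. Isothiocyanate is a weak-field ligand for a first-row metal, so the complex is high-spin. The t₂g³e_g¹ (high-spin) configuration has an unevenly filled e_g set; the Jahn–Teller theorem predicts a tetragonal distortion (typically axial elongation) to lift the degeneracy.
[RuBrCl(OH)4]^3-: Ligand charges: each bromide is −1; each chloride is −1; each hydroxide is −1. With an overall charge of −3 the ruthenium centre must be in the +3 oxidation state. Ruthenium is a group-8 element; Ru(III) is therefore d⁵. A 4d ion has a large Δₒ and is invariably low-spin. The d⁵ configuration leaves the e_g set evenly filled (or empty) — no strong Jahn–Teller driving force.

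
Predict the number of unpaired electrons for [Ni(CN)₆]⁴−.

2

Each cyanide is −1; balancing the −4 overall charge requires Ni(II).
Group 10 minus oxidation state 2 gives a d⁸ configuration.
In an octahedral field the d⁸ configuration is t₂g⁶e_g² (only one arrangement possible), giving 2 unpaired electrons.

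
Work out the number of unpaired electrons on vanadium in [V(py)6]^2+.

Summing ligand charges against the +2 overall charge gives an oxidation state of +2 for vanadium.
Group 5 minus oxidation state 2 gives a d³ configuration.
In an octahedral field the d³ configuration is t₂g³e_g⁰ (only one arrangement possible), giving 3 unpaired electrons.

3 unpaired electrons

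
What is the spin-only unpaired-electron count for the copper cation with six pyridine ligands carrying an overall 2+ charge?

1

Pyridine is neutral; balancing the +2 overall charge requires Cu(II).
Cu sits in group 11, so the d-electron count is 11 − 2 = 9.
In an octahedral field the d⁹ configuration is t₂g⁶e_g³ (only one arrangement possible), giving 1 unpaired electron.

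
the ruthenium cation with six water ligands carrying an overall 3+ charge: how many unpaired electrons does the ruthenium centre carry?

1 unpaired electron

Summing ligand charges against the +3 overall charge gives an oxidation state of +3 for ruthenium.
Ruthenium is a group-8 element; Ru(III) is therefore d⁵.
The spin state decides the count: a 4d ion has a large Δₒ and is invariably low-spin.
An octahedral low-spin d⁵ ion is t₂g⁵e_g⁰, giving 1 unpaired electron.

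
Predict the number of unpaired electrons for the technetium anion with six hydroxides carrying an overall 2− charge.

3 unpaired electrons

Summing ligand charges against the −2 overall charge gives an oxidation state of +4 for technetium.
Technetium is a group-7 element; Tc(IV) is therefore d³.
In an octahedral field the d³ configuration is t₂g³e_g⁰ (only one arrangement possible), giving 3 unpaired electrons.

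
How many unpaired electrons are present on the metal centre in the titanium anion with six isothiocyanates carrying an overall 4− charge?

Summing ligand charges against the −4 overall charge gives an oxidation state of +2 for titanium.
Titanium is a group-4 element; Ti(II) is therefore d².
In an octahedral field the d² configuration is t₂g²e_g⁰ (only one arrangement possible), giving 2 unpaired electrons.

2 unpaired electrons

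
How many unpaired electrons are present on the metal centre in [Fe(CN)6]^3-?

Ligand charges: each cyanide is −1. With an overall charge of −3 the iron centre must be in the +3 oxidation state.
Group 8 minus oxidation state 3 gives a d⁵ configuration.
The spin state decides the count: Cyanide is a strong-field ligand (high in the spectrochemical series) for a first-row metal, so the complex is low-spin.
An octahedral low-spin d⁵ ion is t₂g⁵e_g⁰, giving 1 unpaired electron.

1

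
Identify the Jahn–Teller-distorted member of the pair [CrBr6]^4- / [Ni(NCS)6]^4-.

[CrBr6]^4-: Each bromide is −1; balancing the −4 overall charge requires Cr(II). Cr sits in group 6, so the d-electron count is 6 − 2 = 4. Bromide is a weak-field ligand for a first-row metal, so the complex is high-spin. The t₂g³e_g¹ (high-spin) configuration has an unevenly filled e_g set; the Jahn–Teller theorem predicts a tetragonal distortion (typically axial elongation) to lift the degeneracy.
[Ni(NCS)6]^4-: Each isothiocyanate is −1; balancing the −4 overall charge requires Ni(II). Ni sits in group 10, so the d-electron count is 10 − 2 = 8. The d⁸ configuration leaves the e_g set evenly filled (or empty) — no strong Jahn–Teller driving force.

[CrBr6]^4-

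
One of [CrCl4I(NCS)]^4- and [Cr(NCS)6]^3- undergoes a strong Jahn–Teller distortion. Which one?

[CrCl4I(NCS)]^4-

[CrCl4I(NCS)]^4-: Each chloride is −1; each iodide is −1; each isothiocyanate is −1; balancing the −4 overall charge requires Cr(II). Group 6 minus oxidation state 2 gives a d⁴ configuration. Chloride, iodide, and isothiocyanate are weak-field ligands for a first-row metal, so the complex is high-spin. The t₂g³e_g¹ (high-spin) configuration has an unevenly filled e_g set; the Jahn–Teller theorem predicts a tetragonal distortion (typically axial elongation) to lift the degeneracy.
[Cr(NCS)6]^3-: Summing ligand charges against the −3 overall charge gives an oxidation state of +3 for chromium. Group 6 minus oxidation state 3 gives a d³ configuration. The d³ configuration leaves the e_g set evenly filled (or empty) — no strong Jahn–Teller driving force.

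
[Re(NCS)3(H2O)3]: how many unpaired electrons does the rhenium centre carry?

Summing ligand charges against the 0 overall charge gives an oxidation state of +3 for rhenium.
Rhenium is a group-7 element; Re(III) is therefore d⁴.
The spin state decides the count: a 5d ion has a large Δₒ and is invariably low-spin.
An octahedral low-spin d⁴ ion is t₂g⁴e_g⁰, giving 2 unpaired electrons.

2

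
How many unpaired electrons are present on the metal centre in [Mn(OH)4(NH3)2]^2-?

5 unpaired electrons

Each hydroxide is −1; ammonia is neutral; balancing the −2 overall charge requires Mn(II).
Mn sits in group 7, so the d-electron count is 7 − 2 = 5.
The spin state decides the count: Hydroxide is a weak-field ligand for a first-row metal, so the complex is high-spin.
An octahedral high-spin d⁵ ion is t₂g³e_g², giving 5 unpaired electrons.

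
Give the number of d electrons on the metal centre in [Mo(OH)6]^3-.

d3

Each hydroxide is −1; balancing the −3 overall charge requires Mo(III).
Molybdenum is a group-6 element; Mo(III) is therefore d³.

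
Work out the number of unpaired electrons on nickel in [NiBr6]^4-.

Summing ligand charges against the −4 overall charge gives an oxidation state of +2 for nickel.
Ni sits in group 10, so the d-electron count is 10 − 2 = 8.
In an octahedral field the d⁸ configuration is t₂g⁶e_g² (only one arrangement possible), giving 2 unpaired electrons.

2 unpaired electrons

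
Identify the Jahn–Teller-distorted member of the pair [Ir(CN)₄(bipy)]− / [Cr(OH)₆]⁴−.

[Cr(OH)₆]⁴−

[Ir(CN)₄(bipy)]−: Summing ligand charges against the −1 overall charge gives an oxidation state of +3 for iridium. Ir sits in group 9, so the d-electron count is 9 − 3 = 6. A 5d ion has a large Δₒ and is invariably low-spin. The d⁶ configuration leaves the e_g set evenly filled (or empty) — no strong Jahn–Teller driving force.
[Cr(OH)₆]⁴−: Ligand charges: each hydroxide is −1. With an overall charge of −4 the chromium centre must be in the +2 oxidation state. Chromium is a group-6 element; Cr(II) is therefore d⁴. Hydroxide is a weak-field ligand for a first-row metal, so the complex is high-spin. The t₂g³e_g¹ (high-spin) configuration has an unevenly filled e_g set; the Jahn–Teller theorem predicts a tetragonal distortion (typically axial elongation) to lift the degeneracy.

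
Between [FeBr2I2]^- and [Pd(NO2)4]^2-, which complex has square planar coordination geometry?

[Pd(NO2)4]^2-

For [FeBr2I2]^-: Each bromide is −1; each iodide is −1; balancing the −1 overall charge requires Fe(III). Iron is a group-8 element; Fe(III) is therefore d⁵. A high-spin d⁵ ion has zero CFSE in either geometry, so four ligands adopt the sterically favoured tetrahedral geometry. → tetrahedral.
For [Pd(NO2)4]^2-: Ligand charges: each nitro (N-bound nitrite) is −1. With an overall charge of −2 the palladium centre must be in the +2 oxidation state. Group 10 minus oxidation state 2 gives a d⁸ configuration. A 4d d⁸ ion has a large crystal-field splitting; square planar leaves the high-energy d_{x²−y²} orbital empty and maximises CFSE. → square planar.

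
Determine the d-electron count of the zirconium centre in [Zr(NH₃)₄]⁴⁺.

d0

Ammonia is neutral; balancing the +4 overall charge requires Zr(IV).
Group 4 minus oxidation state 4 gives a d⁰ configuration.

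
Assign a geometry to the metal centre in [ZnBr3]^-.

Summing ligand charges against the −1 overall charge gives an oxidation state of +2 for zinc.
Zinc is a group-12 element; Zn(II) is therefore d¹⁰.
Coordination number: 3.
Three ligands around a d¹⁰ centre minimise repulsion in a trigonal-planar arrangement.

trigonal planar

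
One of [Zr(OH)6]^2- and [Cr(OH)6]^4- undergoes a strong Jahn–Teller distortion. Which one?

[Cr(OH)6]^4-

[Zr(OH)6]^2-: Summing ligand charges against the −2 overall charge gives an oxidation state of +4 for zirconium. Group 4 minus oxidation state 4 gives a d⁰ configuration. The d⁰ configuration leaves the e_g set evenly filled (or empty) — no strong Jahn–Teller driving force.
[Cr(OH)6]^4-: Summing ligand charges against the −4 overall charge gives an oxidation state of +2 for chromium. Cr sits in group 6, so the d-electron count is 6 − 2 = 4. Hydroxide is a weak-field ligand for a first-row metal, so the complex is high-spin. The t₂g³e_g¹ (high-spin) configuration has an unevenly filled e_g set; the Jahn–Teller theorem predicts a tetragonal distortion (typically axial elongation) to lift the degeneracy.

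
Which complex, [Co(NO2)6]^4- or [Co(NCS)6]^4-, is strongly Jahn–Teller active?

[Co(NO2)6]^4-

[Co(NO2)6]^4-: Summing ligand charges against the −4 overall charge gives an oxidation state of +2 for cobalt. Group 9 minus oxidation state 2 gives a d⁷ configuration. Nitro (N-bound nitrite) is a strong-field ligand (high in the spectrochemical series) for a first-row metal, so the complex is low-spin. The t₂g⁶e_g¹ (low-spin) configuration has an unevenly filled e_g set; the Jahn–Teller theorem predicts a tetragonal distortion (typically axial elongation) to lift the degeneracy.
[Co(NCS)6]^4-: Each isothiocyanate is −1; balancing the −4 overall charge requires Co(II). Cobalt is a group-9 element; Co(II) is therefore d⁷. Isothiocyanate is a weak-field ligand for a first-row metal, so the complex is high-spin. The d⁷ configuration leaves the e_g set evenly filled (or empty) — no strong Jahn–Teller driving force.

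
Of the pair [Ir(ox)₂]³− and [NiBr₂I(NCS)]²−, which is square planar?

[Ir(ox)₂]³−

For [Ir(ox)₂]³−: Summing ligand charges against the −3 overall charge gives an oxidation state of +1 for iridium. Iridium is a group-9 element; Ir(I) is therefore d⁸. A 5d d⁸ ion has a large crystal-field splitting; square planar leaves the high-energy d_{x²−y²} orbital empty and maximises CFSE. → square planar.
For [NiBr₂I(NCS)]²−: Summing ligand charges against the −2 overall charge gives an oxidation state of +2 for nickel. Group 10 minus oxidation state 2 gives a d⁸ configuration. Bromide, iodide, and isothiocyanate are weak-field ligands. With weak-field ligands the CFSE gain from square planar is small, so a 3d d⁸ ion takes the sterically preferred tetrahedral geometry. → tetrahedral.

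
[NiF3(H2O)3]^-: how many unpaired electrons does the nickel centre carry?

Summing ligand charges against the −1 overall charge gives an oxidation state of +2 for nickel.
Ni sits in group 10, so the d-electron count is 10 − 2 = 8.
In an octahedral field the d⁸ configuration is t₂g⁶e_g² (only one arrangement possible), giving 2 unpaired electrons.

2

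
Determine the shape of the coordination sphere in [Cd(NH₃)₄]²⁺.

Ammonia is neutral; balancing the +2 overall charge requires Cd(II).
Cd sits in group 12, so the d-electron count is 12 − 2 = 10.
With 4 monodentate ligands the coordination number is 4.
A d¹⁰ ion has no crystal-field stabilisation preference between square planar and tetrahedral, so four ligands adopt the sterically favoured tetrahedral geometry.

tetrahedral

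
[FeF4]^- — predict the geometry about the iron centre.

Each fluoride is −1; balancing the −1 overall charge requires Fe(III).
Group 8 minus oxidation state 3 gives a d⁵ configuration.
Coordination number: 4.
Fluoride is a weak-field ligand.
A high-spin d⁵ ion has zero CFSE in either geometry, so four ligands adopt the sterically favoured tetrahedral geometry.

tetrahedral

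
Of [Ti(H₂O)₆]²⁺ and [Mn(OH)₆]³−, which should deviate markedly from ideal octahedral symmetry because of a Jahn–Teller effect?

[Ti(H₂O)₆]²⁺: Ligand charges: water is neutral. With an overall charge of +2 the titanium centre must be in the +2 oxidation state. Group 4 minus oxidation state 2 gives a d² configuration. The d² configuration leaves the e_g set evenly filled (or empty) — no strong Jahn–Teller driving force.
[Mn(OH)₆]³−: Each hydroxide is −1; balancing the −3 overall charge requires Mn(III). Manganese is a group-7 element; Mn(III) is therefore d⁴. Hydroxide is a weak-field ligand for a first-row metal, so the complex is high-spin. The t₂g³e_g¹ (high-spin) configuration has an unevenly filled e_g set; the Jahn–Teller theorem predicts a tetragonal distortion (typically axial elongation) to lift the degeneracy.

[Mn(OH)₆]³−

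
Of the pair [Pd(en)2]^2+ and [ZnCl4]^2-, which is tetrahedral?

For [Pd(en)2]^2+: Summing ligand charges against the +2 overall charge gives an oxidation state of +2 for palladium. Group 10 minus oxidation state 2 gives a d⁸ configuration. A 4d d⁸ ion has a large crystal-field splitting; square planar leaves the high-energy d_{x²−y²} orbital empty and maximises CFSE. → square planar.
For [ZnCl4]^2-: Each chloride is −1; balancing the −2 overall charge requires Zn(II). Group 12 minus oxidation state 2 gives a d¹⁰ configuration. A d¹⁰ ion has no crystal-field stabilisation preference between square planar and tetrahedral, so four ligands adopt the sterically favoured tetrahedral geometry. → tetrahedral.

[ZnCl4]^2-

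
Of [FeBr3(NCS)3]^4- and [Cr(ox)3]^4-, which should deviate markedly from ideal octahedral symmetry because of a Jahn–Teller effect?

[FeBr3(NCS)3]^4-: Ligand charges: each bromide is −1; each isothiocyanate is −1. With an overall charge of −4 the iron centre must be in the +2 oxidation state. Fe sits in group 8, so the d-electron count is 8 − 2 = 6. Bromide and isothiocyanate are weak-field ligands for a first-row metal, so the complex is high-spin. The d⁶ configuration leaves the e_g set evenly filled (or empty) — no strong Jahn–Teller driving force.
[Cr(ox)3]^4-: Each oxalate is −2; balancing the −4 overall charge requires Cr(II). Chromium is a group-6 element; Cr(II) is therefore d⁴. Oxalate is a weak-field ligand for a first-row metal, so the complex is high-spin. The t₂g³e_g¹ (high-spin) configuration has an unevenly filled e_g set; the Jahn–Teller theorem predicts a tetragonal distortion (typically axial elongation) to lift the degeneracy.

[Cr(ox)3]^4-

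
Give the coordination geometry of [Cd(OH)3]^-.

trigonal planar

Each hydroxide is −1; balancing the −1 overall charge requires Cd(II).
Cd sits in group 12, so the d-electron count is 12 − 2 = 10.
Coordination number: 3.
Three ligands around a d¹⁰ centre minimise repulsion in a trigonal-planar arrangement.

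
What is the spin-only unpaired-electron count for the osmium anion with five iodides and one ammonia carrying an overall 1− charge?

2 unpaired electrons

Each iodide is −1; ammonia is neutral; balancing the −1 overall charge requires Os(IV).
Group 8 minus oxidation state 4 gives a d⁴ configuration.
The spin state decides the count: a 5d ion has a large Δₒ and is invariably low-spin.
An octahedral low-spin d⁴ ion is t₂g⁴e_g⁰, giving 2 unpaired electrons.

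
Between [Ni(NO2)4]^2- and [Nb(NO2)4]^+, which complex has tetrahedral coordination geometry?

[Nb(NO2)4]^+

For [Ni(NO2)4]^2-: Summing ligand charges against the −2 overall charge gives an oxidation state of +2 for nickel. Group 10 minus oxidation state 2 gives a d⁸ configuration. Nitro (N-bound nitrite) is a strong-field ligand (high in the spectrochemical series). A 3d d⁸ ion with strong-field ligands gains enough CFSE to favour square planar over tetrahedral. → square planar.
For [Nb(NO2)4]^+: Summing ligand charges against the +1 overall charge gives an oxidation state of +5 for niobium. Niobium is a group-5 element; Nb(V) is therefore d⁰. A d⁰ ion has no crystal-field stabilisation preference between square planar and tetrahedral, so four ligands adopt the sterically favoured tetrahedral geometry. → tetrahedral.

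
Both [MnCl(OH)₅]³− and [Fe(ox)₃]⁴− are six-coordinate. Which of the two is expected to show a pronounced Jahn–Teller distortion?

[MnCl(OH)₅]³−

[MnCl(OH)₅]³−: Ligand charges: each chloride is −1; each hydroxide is −1. With an overall charge of −3 the manganese centre must be in the +3 oxidation state. Manganese is a group-7 element; Mn(III) is therefore d⁴. Chloride and hydroxide are weak-field ligands for a first-row metal, so the complex is high-spin. The t₂g³e_g¹ (high-spin) configuration has an unevenly filled e_g set; the Jahn–Teller theorem predicts a tetragonal distortion (typically axial elongation) to lift the degeneracy.
[Fe(ox)₃]⁴−: Each oxalate is −2; balancing the −4 overall charge requires Fe(II). Fe sits in group 8, so the d-electron count is 8 − 2 = 6. Oxalate is a weak-field ligand for a first-row metal, so the complex is high-spin. The d⁶ configuration leaves the e_g set evenly filled (or empty) — no strong Jahn–Teller driving force.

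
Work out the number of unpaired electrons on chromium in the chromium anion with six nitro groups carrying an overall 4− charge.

Ligand charges: each nitro (N-bound nitrite) is −1. With an overall charge of −4 the chromium centre must be in the +2 oxidation state.
Cr sits in group 6, so the d-electron count is 6 − 2 = 4.
The spin state decides the count: Nitro (N-bound nitrite) is a strong-field ligand (high in the spectrochemical series) for a first-row metal, so the complex is low-spin.
An octahedral low-spin d⁴ ion is t₂g⁴e_g⁰, giving 2 unpaired electrons.

2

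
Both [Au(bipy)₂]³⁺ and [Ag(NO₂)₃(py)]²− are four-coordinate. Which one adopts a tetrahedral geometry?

For [Au(bipy)₂]³⁺: 2,2′-bipyridine is neutral; balancing the +3 overall charge requires Au(III). Gold is a group-11 element; Au(III) is therefore d⁸. A 5d d⁸ ion has a large crystal-field splitting; square planar leaves the high-energy d_{x²−y²} orbital empty and maximises CFSE. → square planar.
For [Ag(NO₂)₃(py)]²−: Ligand charges: each nitro (N-bound nitrite) is −1; pyridine is neutral. With an overall charge of −2 the silver centre must be in the +1 oxidation state. Ag sits in group 11, so the d-electron count is 11 − 1 = 10. A d¹⁰ ion has no crystal-field stabilisation preference between square planar and tetrahedral, so four ligands adopt the sterically favoured tetrahedral geometry. → tetrahedral.

[Ag(NO₂)₃(py)]²−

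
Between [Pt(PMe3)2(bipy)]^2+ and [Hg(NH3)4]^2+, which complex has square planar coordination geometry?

For [Pt(PMe3)2(bipy)]^2+: Ligand charges: trimethylphosphine is neutral; 2,2′-bipyridine is neutral. With an overall charge of +2 the platinum centre must be in the +2 oxidation state. Platinum is a group-10 element; Pt(II) is therefore d⁸. A 5d d⁸ ion has a large crystal-field splitting; square planar leaves the high-energy d_{x²−y²} orbital empty and maximises CFSE. → square planar.
For [Hg(NH3)4]^2+: Ligand charges: ammonia is neutral. With an overall charge of +2 the mercury centre must be in the +2 oxidation state. Group 12 minus oxidation state 2 gives a d¹⁰ configuration. A d¹⁰ ion has no crystal-field stabilisation preference between square planar and tetrahedral, so four ligands adopt the sterically favoured tetrahedral geometry. → tetrahedral.

[Pt(PMe3)2(bipy)]^2+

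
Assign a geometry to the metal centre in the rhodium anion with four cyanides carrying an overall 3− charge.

Each cyanide is −1; balancing the −3 overall charge requires Rh(I).
Rh sits in group 9, so the d-electron count is 9 − 1 = 8.
Coordination number: 4.
A 4d d⁸ ion has a large crystal-field splitting; square planar leaves the high-energy d_{x²−y²} orbital empty and maximises CFSE.

square planar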